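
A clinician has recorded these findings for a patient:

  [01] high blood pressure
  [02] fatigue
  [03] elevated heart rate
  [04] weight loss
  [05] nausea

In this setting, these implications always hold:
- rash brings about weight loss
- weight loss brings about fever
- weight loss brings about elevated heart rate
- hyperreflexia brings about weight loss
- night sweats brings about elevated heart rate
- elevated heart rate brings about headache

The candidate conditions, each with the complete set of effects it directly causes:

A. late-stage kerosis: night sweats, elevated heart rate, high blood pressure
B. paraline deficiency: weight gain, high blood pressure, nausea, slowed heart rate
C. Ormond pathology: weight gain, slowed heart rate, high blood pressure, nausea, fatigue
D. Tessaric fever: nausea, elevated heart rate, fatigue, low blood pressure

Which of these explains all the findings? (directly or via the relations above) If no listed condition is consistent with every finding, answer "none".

none

Testing each hypothesis:
(A) late-stage kerosis — does not account for fatigue, weight loss, nausea
(B) paraline deficiency — high blood pressure yes; fatigue NO; elevated heart rate NO; weight loss NO; nausea yes
(C) Ormond pathology — high blood pressure yes; fatigue yes; elevated heart rate NO; weight loss NO; nausea yes
(D) Tessaric fever — fails on high blood pressure, weight loss (predicts low blood pressure, not high blood pressure)
Every candidate fails on at least one observation.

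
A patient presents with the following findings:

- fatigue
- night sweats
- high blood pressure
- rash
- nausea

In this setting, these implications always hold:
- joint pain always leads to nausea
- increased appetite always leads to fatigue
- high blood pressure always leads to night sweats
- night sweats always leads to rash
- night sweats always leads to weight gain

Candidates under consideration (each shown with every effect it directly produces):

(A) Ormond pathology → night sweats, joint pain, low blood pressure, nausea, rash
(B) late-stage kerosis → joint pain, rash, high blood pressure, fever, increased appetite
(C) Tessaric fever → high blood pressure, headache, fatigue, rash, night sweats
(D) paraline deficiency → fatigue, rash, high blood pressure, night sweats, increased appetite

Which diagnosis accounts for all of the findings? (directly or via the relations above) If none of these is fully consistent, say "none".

B

For each candidate, compare predicted effects to what was observed:
(A) Ormond pathology — fatigue miss; night sweats match; high blood pressure miss; rash match; nausea match
(B) late-stage kerosis — fatigue match (by increased appetite → fatigue); night sweats match (by high blood pressure → night sweats); high blood pressure match; rash match; nausea match (by joint pain → nausea)
(C) Tessaric fever — does not account for nausea
(D) paraline deficiency — does not account for nausea
Only (B) is consistent with every observation.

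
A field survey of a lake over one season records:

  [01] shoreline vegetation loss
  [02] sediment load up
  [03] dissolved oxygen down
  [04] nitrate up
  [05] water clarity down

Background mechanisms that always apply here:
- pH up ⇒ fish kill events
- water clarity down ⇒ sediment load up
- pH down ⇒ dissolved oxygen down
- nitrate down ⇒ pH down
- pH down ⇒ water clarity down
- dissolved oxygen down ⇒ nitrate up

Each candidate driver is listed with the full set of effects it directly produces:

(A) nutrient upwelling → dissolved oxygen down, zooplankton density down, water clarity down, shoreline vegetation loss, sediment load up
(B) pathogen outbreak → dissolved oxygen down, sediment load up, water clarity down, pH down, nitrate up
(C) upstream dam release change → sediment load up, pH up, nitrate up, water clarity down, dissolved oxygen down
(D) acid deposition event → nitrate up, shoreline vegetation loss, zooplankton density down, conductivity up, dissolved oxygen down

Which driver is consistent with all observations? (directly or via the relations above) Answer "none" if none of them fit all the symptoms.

A

Testing each hypothesis:
(A) nutrient upwelling — accounts for every observation (nitrate up via dissolved oxygen down → nitrate up)
(B) pathogen outbreak — shoreline vegetation loss -; sediment load up +; dissolved oxygen down +; nitrate up +; water clarity down +
(C) upstream dam release change — shoreline vegetation loss -; sediment load up +; dissolved oxygen down +; nitrate up +; water clarity down +
(D) acid deposition event — does not account for sediment load up, water clarity down
Only (A) is consistent with every observation.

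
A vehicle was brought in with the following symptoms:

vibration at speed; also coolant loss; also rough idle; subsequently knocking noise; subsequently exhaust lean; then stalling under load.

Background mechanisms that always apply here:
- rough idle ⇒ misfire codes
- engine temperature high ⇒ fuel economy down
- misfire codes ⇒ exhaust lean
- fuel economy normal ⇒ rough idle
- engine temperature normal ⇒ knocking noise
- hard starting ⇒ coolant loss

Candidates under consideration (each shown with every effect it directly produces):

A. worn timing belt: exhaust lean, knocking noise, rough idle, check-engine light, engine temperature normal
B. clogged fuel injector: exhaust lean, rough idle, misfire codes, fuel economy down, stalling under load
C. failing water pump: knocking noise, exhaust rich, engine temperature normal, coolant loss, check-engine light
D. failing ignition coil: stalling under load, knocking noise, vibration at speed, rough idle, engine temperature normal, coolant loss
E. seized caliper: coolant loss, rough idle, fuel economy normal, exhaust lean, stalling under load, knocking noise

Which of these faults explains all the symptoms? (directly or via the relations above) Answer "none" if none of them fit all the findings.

D

Checking each candidate against the observations:
(A) worn timing belt — vibration at speed miss; coolant loss miss; rough idle match; knocking noise match; exhaust lean match; stalling under load miss
(B) clogged fuel injector — vibration at speed miss; coolant loss miss; rough idle match; knocking noise miss; exhaust lean match; stalling under load match
(C) failing water pump — fails on vibration at speed, rough idle, exhaust lean, stalling under load (predicts exhaust rich, not exhaust lean)
(D) failing ignition coil — vibration at speed match; coolant loss match; rough idle match; knocking noise match; exhaust lean match (through rough idle → misfire codes → exhaust lean); stalling under load match
(E) seized caliper — vibration at speed miss; coolant loss match; rough idle match; knocking noise match; exhaust lean match; stalling under load match
Only (D) is consistent with every observation.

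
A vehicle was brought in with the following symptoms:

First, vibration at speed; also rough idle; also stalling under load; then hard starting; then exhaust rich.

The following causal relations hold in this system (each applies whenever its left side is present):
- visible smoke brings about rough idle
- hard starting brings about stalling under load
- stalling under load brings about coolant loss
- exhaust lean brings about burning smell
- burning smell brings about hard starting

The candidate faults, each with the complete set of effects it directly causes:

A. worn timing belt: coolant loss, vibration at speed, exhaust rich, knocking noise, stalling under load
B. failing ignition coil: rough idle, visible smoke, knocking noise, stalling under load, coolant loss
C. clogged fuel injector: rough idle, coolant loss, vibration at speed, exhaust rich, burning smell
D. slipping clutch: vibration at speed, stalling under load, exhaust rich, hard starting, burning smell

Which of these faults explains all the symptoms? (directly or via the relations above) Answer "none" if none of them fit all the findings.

Checking each candidate against the observations:
(A) worn timing belt — vibration at speed ✓; rough idle ✗; stalling under load ✓; hard starting ✗; exhaust rich ✓
(B) failing ignition coil — does not account for vibration at speed, hard starting, exhaust rich
(C) clogged fuel injector — accounts for every observation (stalling under load through burning smell → hard starting → stalling under load)
(D) slipping clutch — vibration at speed ✓; rough idle ✗; stalling under load ✓; hard starting ✓; exhaust rich ✓
(C) alone accounts for all the evidence.

C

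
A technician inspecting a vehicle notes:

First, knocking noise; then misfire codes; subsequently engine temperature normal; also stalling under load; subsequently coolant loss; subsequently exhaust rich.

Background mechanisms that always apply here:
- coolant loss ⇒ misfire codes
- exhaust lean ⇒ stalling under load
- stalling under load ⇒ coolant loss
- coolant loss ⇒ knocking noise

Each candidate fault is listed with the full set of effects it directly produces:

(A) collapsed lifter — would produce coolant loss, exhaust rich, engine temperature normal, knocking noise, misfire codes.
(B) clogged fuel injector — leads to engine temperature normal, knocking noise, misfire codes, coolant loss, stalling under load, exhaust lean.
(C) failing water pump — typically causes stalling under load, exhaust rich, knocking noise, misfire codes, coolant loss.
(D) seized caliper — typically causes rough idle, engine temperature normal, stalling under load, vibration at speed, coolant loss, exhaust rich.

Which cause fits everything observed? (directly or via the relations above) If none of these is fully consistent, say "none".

Checking each candidate against the observations:
(A) collapsed lifter — knocking noise +; misfire codes +; engine temperature normal +; stalling under load -; coolant loss +; exhaust rich +
(B) clogged fuel injector — knocking noise +; misfire codes +; engine temperature normal +; stalling under load +; coolant loss +; exhaust rich -
(C) failing water pump — does not account for engine temperature normal
(D) seized caliper — knocking noise + (through coolant loss → knocking noise); misfire codes + (through coolant loss → misfire codes); engine temperature normal +; stalling under load +; coolant loss +; exhaust rich +
Only (D) is consistent with every observation.

D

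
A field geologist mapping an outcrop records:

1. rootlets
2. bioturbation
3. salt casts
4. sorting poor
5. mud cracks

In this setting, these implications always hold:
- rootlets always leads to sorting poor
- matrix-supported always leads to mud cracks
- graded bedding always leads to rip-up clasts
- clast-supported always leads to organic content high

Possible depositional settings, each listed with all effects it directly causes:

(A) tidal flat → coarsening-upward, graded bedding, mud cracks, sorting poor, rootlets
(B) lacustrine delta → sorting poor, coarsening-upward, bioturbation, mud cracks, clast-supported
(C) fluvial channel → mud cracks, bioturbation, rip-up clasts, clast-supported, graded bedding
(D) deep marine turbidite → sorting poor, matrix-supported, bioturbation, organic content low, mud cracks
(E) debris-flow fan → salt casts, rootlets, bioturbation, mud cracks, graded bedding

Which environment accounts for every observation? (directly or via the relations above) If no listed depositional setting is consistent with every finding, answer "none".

Checking each candidate against the observations:
(A) tidal flat — rootlets +; bioturbation -; salt casts -; sorting poor +; mud cracks +
(B) lacustrine delta — does not account for rootlets, salt casts
(C) fluvial channel — does not account for rootlets, salt casts, sorting poor
(D) deep marine turbidite — does not account for rootlets, salt casts
(E) debris-flow fan — rootlets +; bioturbation +; salt casts +; sorting poor + (by rootlets → sorting poor); mud cracks +
(E) alone accounts for all the evidence.

E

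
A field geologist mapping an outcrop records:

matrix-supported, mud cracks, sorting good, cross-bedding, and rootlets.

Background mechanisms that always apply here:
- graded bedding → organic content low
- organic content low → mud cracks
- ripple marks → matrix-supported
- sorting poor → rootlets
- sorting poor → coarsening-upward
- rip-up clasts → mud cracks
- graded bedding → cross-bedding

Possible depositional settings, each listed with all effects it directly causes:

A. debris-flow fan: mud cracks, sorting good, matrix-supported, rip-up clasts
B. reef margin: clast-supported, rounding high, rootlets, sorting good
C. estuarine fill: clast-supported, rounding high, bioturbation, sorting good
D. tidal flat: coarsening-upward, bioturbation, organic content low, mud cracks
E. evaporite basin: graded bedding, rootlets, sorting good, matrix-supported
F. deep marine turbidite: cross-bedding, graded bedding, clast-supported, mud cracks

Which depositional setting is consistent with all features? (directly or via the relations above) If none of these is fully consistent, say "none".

Checking each candidate against the observations:
(A) debris-flow fan — matrix-supported match; mud cracks match; sorting good match; cross-bedding miss; rootlets miss
(B) reef margin — matrix-supported miss; mud cracks miss; sorting good match; cross-bedding miss; rootlets match
(C) estuarine fill — fails on matrix-supported, mud cracks, cross-bedding, rootlets (predicts clast-supported, not matrix-supported)
(D) tidal flat — matrix-supported miss; mud cracks match; sorting good miss; cross-bedding miss; rootlets miss
(E) evaporite basin — matrix-supported match; mud cracks match (via graded bedding → organic content low → mud cracks); sorting good match; cross-bedding match (via graded bedding → cross-bedding); rootlets match
(F) deep marine turbidite — matrix-supported miss; mud cracks match; sorting good miss; cross-bedding match; rootlets miss
Only (E) is consistent with every observation.

E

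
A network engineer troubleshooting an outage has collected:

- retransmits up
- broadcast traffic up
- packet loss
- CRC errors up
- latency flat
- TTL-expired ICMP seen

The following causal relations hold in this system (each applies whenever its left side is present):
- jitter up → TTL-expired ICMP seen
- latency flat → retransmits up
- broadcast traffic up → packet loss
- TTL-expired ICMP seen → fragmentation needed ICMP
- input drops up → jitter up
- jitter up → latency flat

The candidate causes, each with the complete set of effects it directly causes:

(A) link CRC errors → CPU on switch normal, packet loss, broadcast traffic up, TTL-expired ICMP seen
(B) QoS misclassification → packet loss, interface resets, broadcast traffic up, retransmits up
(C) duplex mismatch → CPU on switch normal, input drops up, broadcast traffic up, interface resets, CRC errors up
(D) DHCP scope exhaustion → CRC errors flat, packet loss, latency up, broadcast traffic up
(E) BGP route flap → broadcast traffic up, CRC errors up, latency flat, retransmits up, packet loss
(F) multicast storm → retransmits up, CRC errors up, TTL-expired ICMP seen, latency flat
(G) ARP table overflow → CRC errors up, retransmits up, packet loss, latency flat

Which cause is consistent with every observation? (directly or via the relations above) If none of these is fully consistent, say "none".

C

Checking each candidate against the observations:
(A) link CRC errors — retransmits up miss; broadcast traffic up match; packet loss match; CRC errors up miss; latency flat miss; TTL-expired ICMP seen match
(B) QoS misclassification — retransmits up match; broadcast traffic up match; packet loss match; CRC errors up miss; latency flat miss; TTL-expired ICMP seen miss
(C) duplex mismatch — retransmits up match (via input drops up → jitter up → latency flat → retransmits up); broadcast traffic up match; packet loss match (via broadcast traffic up → packet loss); CRC errors up match; latency flat match (via input drops up → jitter up → latency flat); TTL-expired ICMP seen match (via input drops up → jitter up → TTL-expired ICMP seen)
(D) DHCP scope exhaustion — retransmits up miss; broadcast traffic up match; packet loss match; CRC errors up miss; latency flat miss; TTL-expired ICMP seen miss
(E) BGP route flap — retransmits up match; broadcast traffic up match; packet loss match; CRC errors up match; latency flat match; TTL-expired ICMP seen miss
(F) multicast storm — retransmits up match; broadcast traffic up miss; packet loss miss; CRC errors up match; latency flat match; TTL-expired ICMP seen match
(G) ARP table overflow — does not account for broadcast traffic up, TTL-expired ICMP seen
(C) is the only candidate with no mismatches.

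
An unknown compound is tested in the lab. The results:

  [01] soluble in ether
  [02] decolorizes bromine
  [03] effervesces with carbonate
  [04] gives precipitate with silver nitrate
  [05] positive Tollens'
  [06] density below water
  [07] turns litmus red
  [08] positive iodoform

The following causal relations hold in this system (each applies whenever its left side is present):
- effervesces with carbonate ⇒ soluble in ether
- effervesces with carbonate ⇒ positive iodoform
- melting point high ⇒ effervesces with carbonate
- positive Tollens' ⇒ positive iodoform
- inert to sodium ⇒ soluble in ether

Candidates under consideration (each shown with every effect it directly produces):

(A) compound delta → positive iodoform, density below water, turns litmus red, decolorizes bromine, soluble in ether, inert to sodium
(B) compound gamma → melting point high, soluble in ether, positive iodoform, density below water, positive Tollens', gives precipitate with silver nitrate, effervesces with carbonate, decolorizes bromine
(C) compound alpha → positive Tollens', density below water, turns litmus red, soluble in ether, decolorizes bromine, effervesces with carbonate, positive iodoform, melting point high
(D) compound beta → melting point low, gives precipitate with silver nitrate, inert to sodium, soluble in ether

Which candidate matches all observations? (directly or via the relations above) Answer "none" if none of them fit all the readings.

Testing each hypothesis:
(A) compound delta — does not account for effervesces with carbonate, gives precipitate with silver nitrate, positive Tollens'
(B) compound gamma — does not account for turns litmus red
(C) compound alpha — soluble in ether yes; decolorizes bromine yes; effervesces with carbonate yes; gives precipitate with silver nitrate NO; positive Tollens' yes; density below water yes; turns litmus red yes; positive iodoform yes
(D) compound beta — does not account for decolorizes bromine, effervesces with carbonate, positive Tollens', density below water, turns litmus red, positive iodoform
No candidate is consistent with all observations.

none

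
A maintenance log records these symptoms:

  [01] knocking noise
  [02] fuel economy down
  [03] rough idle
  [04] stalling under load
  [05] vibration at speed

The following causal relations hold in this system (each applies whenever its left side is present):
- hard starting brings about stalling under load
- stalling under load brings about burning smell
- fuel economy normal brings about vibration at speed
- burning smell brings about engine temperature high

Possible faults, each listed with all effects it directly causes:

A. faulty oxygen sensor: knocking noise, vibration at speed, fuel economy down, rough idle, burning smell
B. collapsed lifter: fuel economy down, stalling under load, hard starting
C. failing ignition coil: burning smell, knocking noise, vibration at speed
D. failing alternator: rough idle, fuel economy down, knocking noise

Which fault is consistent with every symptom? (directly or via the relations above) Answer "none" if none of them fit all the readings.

Per-candidate check:
(A) faulty oxygen sensor — knocking noise +; fuel economy down +; rough idle +; stalling under load -; vibration at speed +
(B) collapsed lifter — knocking noise -; fuel economy down +; rough idle -; stalling under load +; vibration at speed -
(C) failing ignition coil — knocking noise +; fuel economy down -; rough idle -; stalling under load -; vibration at speed +
(D) failing alternator — does not account for stalling under load, vibration at speed
None of the listed candidates fits everything.

none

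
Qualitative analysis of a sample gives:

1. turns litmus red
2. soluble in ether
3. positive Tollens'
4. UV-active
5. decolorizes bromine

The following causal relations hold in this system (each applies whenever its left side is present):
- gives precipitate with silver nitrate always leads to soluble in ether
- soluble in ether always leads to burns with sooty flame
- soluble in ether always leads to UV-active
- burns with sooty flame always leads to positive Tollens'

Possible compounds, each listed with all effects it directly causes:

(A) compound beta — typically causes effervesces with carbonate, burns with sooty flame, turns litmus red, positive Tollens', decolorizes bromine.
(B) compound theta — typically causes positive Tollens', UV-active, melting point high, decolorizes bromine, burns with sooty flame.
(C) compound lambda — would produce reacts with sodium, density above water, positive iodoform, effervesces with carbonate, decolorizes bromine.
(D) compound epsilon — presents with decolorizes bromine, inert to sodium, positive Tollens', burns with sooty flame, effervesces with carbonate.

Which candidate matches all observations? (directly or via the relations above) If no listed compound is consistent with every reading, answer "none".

none

Testing each hypothesis:
(A) compound beta — turns litmus red match; soluble in ether miss; positive Tollens' match; UV-active miss; decolorizes bromine match
(B) compound theta — turns litmus red miss; soluble in ether miss; positive Tollens' match; UV-active match; decolorizes bromine match
(C) compound lambda — turns litmus red miss; soluble in ether miss; positive Tollens' miss; UV-active miss; decolorizes bromine match
(D) compound epsilon — does not account for turns litmus red, soluble in ether, UV-active
No candidate is consistent with all observations.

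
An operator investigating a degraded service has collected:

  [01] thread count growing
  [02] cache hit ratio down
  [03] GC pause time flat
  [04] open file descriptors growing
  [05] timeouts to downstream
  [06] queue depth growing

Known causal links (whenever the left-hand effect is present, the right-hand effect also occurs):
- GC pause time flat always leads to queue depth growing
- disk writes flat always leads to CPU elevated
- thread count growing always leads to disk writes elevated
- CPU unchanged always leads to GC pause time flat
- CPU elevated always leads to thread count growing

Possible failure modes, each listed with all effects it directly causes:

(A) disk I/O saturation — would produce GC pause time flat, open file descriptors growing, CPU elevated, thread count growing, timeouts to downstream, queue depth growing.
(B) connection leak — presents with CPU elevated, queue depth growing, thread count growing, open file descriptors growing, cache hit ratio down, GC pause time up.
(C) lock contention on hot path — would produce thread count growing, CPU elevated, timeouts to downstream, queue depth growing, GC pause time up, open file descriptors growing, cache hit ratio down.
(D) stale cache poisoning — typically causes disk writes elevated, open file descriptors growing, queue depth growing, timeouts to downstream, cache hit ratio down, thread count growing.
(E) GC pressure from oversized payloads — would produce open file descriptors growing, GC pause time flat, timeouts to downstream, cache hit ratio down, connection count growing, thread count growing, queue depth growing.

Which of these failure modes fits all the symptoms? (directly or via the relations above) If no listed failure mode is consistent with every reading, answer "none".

Per-candidate check:
(A) disk I/O saturation — does not account for cache hit ratio down
(B) connection leak — thread count growing yes; cache hit ratio down yes; GC pause time flat NO; open file descriptors growing yes; timeouts to downstream NO; queue depth growing yes
(C) lock contention on hot path — thread count growing yes; cache hit ratio down yes; GC pause time flat NO; open file descriptors growing yes; timeouts to downstream yes; queue depth growing yes
(D) stale cache poisoning — thread count growing yes; cache hit ratio down yes; GC pause time flat NO; open file descriptors growing yes; timeouts to downstream yes; queue depth growing yes
(E) GC pressure from oversized payloads — thread count growing yes; cache hit ratio down yes; GC pause time flat yes; open file descriptors growing yes; timeouts to downstream yes; queue depth growing yes
Only (E) is consistent with every observation.

E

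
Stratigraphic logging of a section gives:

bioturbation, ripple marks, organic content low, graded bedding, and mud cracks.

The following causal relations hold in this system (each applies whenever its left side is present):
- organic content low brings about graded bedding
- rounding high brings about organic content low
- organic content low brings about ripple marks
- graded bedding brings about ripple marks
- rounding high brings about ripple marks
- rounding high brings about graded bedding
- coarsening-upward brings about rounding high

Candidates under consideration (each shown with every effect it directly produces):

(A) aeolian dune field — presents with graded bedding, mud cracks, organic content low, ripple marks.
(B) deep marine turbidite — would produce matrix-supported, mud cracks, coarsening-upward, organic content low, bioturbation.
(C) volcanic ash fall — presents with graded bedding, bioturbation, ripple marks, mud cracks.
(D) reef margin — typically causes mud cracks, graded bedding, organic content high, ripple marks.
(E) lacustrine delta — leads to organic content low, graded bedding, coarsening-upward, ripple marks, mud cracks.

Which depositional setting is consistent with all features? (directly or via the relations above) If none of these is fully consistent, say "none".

B

Per-candidate check:
(A) aeolian dune field — bioturbation -; ripple marks +; organic content low +; graded bedding +; mud cracks +
(B) deep marine turbidite — accounts for every observation (ripple marks by organic content low → ripple marks)
(C) volcanic ash fall — bioturbation +; ripple marks +; organic content low -; graded bedding +; mud cracks +
(D) reef margin — fails on bioturbation, organic content low (predicts organic content high, not organic content low)
(E) lacustrine delta — does not account for bioturbation
(B) alone accounts for all the evidence.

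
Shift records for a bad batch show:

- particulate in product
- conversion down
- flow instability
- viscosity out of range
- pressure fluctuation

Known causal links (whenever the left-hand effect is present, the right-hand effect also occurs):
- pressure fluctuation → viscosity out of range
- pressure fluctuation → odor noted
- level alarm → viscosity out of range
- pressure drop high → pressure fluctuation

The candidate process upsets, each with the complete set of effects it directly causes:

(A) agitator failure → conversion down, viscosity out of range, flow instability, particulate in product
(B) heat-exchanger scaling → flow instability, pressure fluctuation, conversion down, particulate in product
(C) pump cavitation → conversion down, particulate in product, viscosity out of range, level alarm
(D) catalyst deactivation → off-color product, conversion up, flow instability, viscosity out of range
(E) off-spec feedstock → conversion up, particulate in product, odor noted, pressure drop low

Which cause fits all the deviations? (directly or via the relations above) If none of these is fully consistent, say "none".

Testing each hypothesis:
(A) agitator failure — particulate in product yes; conversion down yes; flow instability yes; viscosity out of range yes; pressure fluctuation NO
(B) heat-exchanger scaling — particulate in product yes; conversion down yes; flow instability yes; viscosity out of range yes (via pressure fluctuation → viscosity out of range); pressure fluctuation yes
(C) pump cavitation — does not account for flow instability, pressure fluctuation
(D) catalyst deactivation — fails on particulate in product, conversion down, pressure fluctuation (predicts conversion up, not conversion down)
(E) off-spec feedstock — particulate in product yes; conversion down NO; flow instability NO; viscosity out of range NO; pressure fluctuation NO
(B) is the only candidate with no mismatches.

B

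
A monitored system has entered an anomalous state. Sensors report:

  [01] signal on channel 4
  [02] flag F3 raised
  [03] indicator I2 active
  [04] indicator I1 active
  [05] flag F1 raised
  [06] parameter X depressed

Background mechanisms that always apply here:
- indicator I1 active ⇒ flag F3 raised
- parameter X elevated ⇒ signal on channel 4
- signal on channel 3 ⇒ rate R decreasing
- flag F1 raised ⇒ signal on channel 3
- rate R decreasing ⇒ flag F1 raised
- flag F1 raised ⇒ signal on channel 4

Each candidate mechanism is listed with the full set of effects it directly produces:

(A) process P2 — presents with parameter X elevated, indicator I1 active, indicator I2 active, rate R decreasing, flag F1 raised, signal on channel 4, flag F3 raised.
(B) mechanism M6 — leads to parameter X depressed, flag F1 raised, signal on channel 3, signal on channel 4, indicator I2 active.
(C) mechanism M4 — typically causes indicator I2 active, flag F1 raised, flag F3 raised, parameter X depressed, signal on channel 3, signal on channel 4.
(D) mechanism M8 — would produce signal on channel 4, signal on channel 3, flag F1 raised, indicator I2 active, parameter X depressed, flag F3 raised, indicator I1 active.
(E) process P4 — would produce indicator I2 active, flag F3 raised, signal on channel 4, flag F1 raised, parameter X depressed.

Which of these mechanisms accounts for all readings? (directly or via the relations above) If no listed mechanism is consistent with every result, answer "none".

D

Checking each candidate against the observations:
(A) process P2 — fails on parameter X depressed (predicts parameter X elevated, not parameter X depressed)
(B) mechanism M6 — signal on channel 4 ✓; flag F3 raised ✗; indicator I2 active ✓; indicator I1 active ✗; flag F1 raised ✓; parameter X depressed ✓
(C) mechanism M4 — signal on channel 4 ✓; flag F3 raised ✓; indicator I2 active ✓; indicator I1 active ✗; flag F1 raised ✓; parameter X depressed ✓
(D) mechanism M8 — signal on channel 4 ✓; flag F3 raised ✓; indicator I2 active ✓; indicator I1 active ✓; flag F1 raised ✓; parameter X depressed ✓
(E) process P4 — signal on channel 4 ✓; flag F3 raised ✓; indicator I2 active ✓; indicator I1 active ✗; flag F1 raised ✓; parameter X depressed ✓
(D) is the only candidate with no mismatches.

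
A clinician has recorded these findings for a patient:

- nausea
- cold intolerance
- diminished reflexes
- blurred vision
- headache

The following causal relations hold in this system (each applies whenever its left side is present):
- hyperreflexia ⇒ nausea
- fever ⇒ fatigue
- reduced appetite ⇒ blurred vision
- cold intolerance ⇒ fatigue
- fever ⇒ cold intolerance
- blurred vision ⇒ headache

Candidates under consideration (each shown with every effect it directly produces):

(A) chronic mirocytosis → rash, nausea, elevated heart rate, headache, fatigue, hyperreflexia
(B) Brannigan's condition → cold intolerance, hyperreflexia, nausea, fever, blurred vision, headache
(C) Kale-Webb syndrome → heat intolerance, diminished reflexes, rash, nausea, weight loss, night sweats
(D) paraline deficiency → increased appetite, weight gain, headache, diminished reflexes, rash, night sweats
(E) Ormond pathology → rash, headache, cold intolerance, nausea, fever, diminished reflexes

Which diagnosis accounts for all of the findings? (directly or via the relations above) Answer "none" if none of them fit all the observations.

For each candidate, compare predicted effects to what was observed:
(A) chronic mirocytosis — fails on cold intolerance, diminished reflexes, blurred vision (predicts hyperreflexia, not diminished reflexes)
(B) Brannigan's condition — nausea match; cold intolerance match; diminished reflexes miss; blurred vision match; headache match
(C) Kale-Webb syndrome — fails on cold intolerance, blurred vision, headache (predicts heat intolerance, not cold intolerance)
(D) paraline deficiency — nausea miss; cold intolerance miss; diminished reflexes match; blurred vision miss; headache match
(E) Ormond pathology — nausea match; cold intolerance match; diminished reflexes match; blurred vision miss; headache match
No candidate is consistent with all observations.

none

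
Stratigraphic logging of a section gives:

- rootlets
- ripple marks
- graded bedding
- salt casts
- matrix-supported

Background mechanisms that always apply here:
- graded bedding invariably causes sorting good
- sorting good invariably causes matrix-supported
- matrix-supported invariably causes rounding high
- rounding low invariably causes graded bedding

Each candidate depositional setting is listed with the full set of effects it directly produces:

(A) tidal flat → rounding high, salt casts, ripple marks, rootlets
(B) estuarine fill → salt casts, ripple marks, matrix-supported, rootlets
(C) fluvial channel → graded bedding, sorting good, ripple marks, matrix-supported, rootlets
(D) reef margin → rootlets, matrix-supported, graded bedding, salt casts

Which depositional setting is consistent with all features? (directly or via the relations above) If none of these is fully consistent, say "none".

Checking each candidate against the observations:
(A) tidal flat — does not account for graded bedding, matrix-supported
(B) estuarine fill — rootlets yes; ripple marks yes; graded bedding NO; salt casts yes; matrix-supported yes
(C) fluvial channel — does not account for salt casts
(D) reef margin — does not account for ripple marks
Every candidate fails on at least one observation.

none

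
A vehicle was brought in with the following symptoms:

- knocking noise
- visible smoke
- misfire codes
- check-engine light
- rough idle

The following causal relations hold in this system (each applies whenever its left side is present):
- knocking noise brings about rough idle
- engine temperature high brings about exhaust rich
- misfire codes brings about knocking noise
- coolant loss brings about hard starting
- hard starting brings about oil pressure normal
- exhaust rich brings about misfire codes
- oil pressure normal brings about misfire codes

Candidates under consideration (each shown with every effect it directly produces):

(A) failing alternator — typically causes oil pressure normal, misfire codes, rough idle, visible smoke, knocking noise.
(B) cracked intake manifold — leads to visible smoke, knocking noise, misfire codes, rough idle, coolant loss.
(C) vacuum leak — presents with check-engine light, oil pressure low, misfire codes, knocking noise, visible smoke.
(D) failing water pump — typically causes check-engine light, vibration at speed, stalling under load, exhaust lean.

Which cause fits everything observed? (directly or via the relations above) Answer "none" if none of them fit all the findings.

For each candidate, compare predicted effects to what was observed:
(A) failing alternator — does not account for check-engine light
(B) cracked intake manifold — does not account for check-engine light
(C) vacuum leak — accounts for every observation (rough idle by knocking noise → rough idle)
(D) failing water pump — does not account for knocking noise, visible smoke, misfire codes, rough idle
Only (C) is consistent with every observation.

C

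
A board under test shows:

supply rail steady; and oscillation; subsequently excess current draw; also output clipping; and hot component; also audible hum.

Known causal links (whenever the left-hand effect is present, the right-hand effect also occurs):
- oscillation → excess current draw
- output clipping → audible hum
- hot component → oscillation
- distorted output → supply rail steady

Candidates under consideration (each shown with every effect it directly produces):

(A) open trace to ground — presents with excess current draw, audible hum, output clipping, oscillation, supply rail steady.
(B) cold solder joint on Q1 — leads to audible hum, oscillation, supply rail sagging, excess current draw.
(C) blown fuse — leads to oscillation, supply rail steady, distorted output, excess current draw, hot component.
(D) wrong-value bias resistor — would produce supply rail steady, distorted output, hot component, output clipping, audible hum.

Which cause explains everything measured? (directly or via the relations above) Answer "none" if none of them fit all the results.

Testing each hypothesis:
(A) open trace to ground — does not account for hot component
(B) cold solder joint on Q1 — supply rail steady -; oscillation +; excess current draw +; output clipping -; hot component -; audible hum +
(C) blown fuse — supply rail steady +; oscillation +; excess current draw +; output clipping -; hot component +; audible hum -
(D) wrong-value bias resistor — supply rail steady +; oscillation + (via hot component → oscillation); excess current draw + (via hot component → oscillation → excess current draw); output clipping +; hot component +; audible hum +
Only (D) is consistent with every observation.

D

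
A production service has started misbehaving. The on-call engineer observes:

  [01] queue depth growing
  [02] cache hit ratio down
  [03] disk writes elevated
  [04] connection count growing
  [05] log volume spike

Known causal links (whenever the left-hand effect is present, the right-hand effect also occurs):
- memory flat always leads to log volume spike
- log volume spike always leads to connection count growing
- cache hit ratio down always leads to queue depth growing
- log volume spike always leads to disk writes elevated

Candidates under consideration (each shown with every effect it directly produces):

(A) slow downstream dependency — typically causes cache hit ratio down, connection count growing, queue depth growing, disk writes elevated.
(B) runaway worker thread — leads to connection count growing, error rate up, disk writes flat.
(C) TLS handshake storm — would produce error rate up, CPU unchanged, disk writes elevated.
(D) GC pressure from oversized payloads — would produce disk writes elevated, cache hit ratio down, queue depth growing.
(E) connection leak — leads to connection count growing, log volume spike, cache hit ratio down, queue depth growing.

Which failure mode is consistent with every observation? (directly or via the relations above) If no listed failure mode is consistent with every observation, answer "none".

Checking each candidate against the observations:
(A) slow downstream dependency — queue depth growing ✓; cache hit ratio down ✓; disk writes elevated ✓; connection count growing ✓; log volume spike ✗
(B) runaway worker thread — queue depth growing ✗; cache hit ratio down ✗; disk writes elevated ✗; connection count growing ✓; log volume spike ✗
(C) TLS handshake storm — does not account for queue depth growing, cache hit ratio down, connection count growing, log volume spike
(D) GC pressure from oversized payloads — does not account for connection count growing, log volume spike
(E) connection leak — accounts for every observation (disk writes elevated through log volume spike → disk writes elevated)
Only (E) is consistent with every observation.

E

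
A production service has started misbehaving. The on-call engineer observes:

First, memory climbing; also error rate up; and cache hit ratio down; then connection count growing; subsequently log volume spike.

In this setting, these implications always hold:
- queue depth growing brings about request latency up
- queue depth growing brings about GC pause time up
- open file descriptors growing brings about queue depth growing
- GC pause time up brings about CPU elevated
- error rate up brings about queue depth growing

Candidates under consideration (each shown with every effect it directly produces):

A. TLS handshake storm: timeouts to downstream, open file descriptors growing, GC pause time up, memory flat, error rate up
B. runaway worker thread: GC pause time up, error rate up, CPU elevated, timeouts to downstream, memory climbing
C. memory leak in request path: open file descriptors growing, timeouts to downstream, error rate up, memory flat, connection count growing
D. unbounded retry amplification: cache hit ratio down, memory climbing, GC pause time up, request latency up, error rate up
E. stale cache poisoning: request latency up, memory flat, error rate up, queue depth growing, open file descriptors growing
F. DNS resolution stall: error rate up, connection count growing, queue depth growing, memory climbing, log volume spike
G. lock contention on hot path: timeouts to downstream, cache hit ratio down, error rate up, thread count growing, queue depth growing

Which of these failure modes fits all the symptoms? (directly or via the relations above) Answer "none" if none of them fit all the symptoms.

none

For each candidate, compare predicted effects to what was observed:
(A) TLS handshake storm — fails on memory climbing, cache hit ratio down, connection count growing, log volume spike (predicts memory flat, not memory climbing)
(B) runaway worker thread — memory climbing +; error rate up +; cache hit ratio down -; connection count growing -; log volume spike -
(C) memory leak in request path — memory climbing -; error rate up +; cache hit ratio down -; connection count growing +; log volume spike -
(D) unbounded retry amplification — does not account for connection count growing, log volume spike
(E) stale cache poisoning — fails on memory climbing, cache hit ratio down, connection count growing, log volume spike (predicts memory flat, not memory climbing)
(F) DNS resolution stall — does not account for cache hit ratio down
(G) lock contention on hot path — memory climbing -; error rate up +; cache hit ratio down +; connection count growing -; log volume spike -
No candidate is consistent with all observations.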